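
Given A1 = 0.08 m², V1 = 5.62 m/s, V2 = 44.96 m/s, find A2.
Formula: V_2 = \frac{A_1 V_1}{A_2}
Substituting knowns: 44.96 = 0.08·5.62/A2
Solving for A2: A2 = 0.08·5.62/44.96 = 0.01 m²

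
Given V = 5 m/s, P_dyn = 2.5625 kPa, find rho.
Formula: P_{dyn} = \frac{1}{2} \rho V^2
Substituting knowns: 2.5625 = 0.5·rho·5²/1000
Solving for rho: rho = 2·(2.5625·1000)/5² = 205 kg/m³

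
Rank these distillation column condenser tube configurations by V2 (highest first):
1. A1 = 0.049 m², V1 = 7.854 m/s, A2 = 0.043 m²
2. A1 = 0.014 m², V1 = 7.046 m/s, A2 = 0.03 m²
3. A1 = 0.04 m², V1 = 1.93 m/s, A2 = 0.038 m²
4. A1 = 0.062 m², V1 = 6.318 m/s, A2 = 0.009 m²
Case 1: V2 = 8.95 m/s
Case 2: V2 = 3.288 m/s
Case 3: V2 = 2.032 m/s
Case 4: V2 = 43.52 m/s
Ranking (highest first): 4, 1, 2, 3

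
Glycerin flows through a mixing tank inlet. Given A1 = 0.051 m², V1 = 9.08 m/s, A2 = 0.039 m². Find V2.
Formula: V_2 = \frac{A_1 V_1}{A_2}
V2 = 0.051·9.08/0.039 = 11.87 m/s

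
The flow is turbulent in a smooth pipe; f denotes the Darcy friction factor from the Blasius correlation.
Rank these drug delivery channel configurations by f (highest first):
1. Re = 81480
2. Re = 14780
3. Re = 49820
Case 1: f = 0.0187
Case 2: f = 0.02866
Case 3: f = 0.02115
Ranking (highest first): 2, 3, 1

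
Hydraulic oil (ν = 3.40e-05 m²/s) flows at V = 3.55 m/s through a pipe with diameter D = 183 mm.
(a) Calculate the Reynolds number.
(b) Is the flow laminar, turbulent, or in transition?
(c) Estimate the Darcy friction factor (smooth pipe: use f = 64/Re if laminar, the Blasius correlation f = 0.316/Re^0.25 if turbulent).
(a) Re = V·D/ν = 3.55·0.183/3.40e-05 = 19107
(b) Flow regime: turbulent (Re > 4000)
(c) Friction factor: f = 0.316/Re^0.25 = 0.316/19107^0.25 = 0.02688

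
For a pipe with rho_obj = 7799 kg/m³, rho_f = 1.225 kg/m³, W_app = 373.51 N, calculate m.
Formula: W_{app} = mg\left(1 - \frac{\rho_f}{\rho_{obj}}\right)
Substituting knowns: 373.51 = m·9.81·(1 − 1.225/7799)
Solving for m: m = 373.51/(9.81·(1 − 1.225/7799)) = 38.08 kg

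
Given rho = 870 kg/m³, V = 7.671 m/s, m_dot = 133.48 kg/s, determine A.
Formula: \dot{m} = \rho A V
Substituting knowns: 133.48 = 870·A·7.671
Solving for A: A = 133.48/(870·7.671) = 0.02 m²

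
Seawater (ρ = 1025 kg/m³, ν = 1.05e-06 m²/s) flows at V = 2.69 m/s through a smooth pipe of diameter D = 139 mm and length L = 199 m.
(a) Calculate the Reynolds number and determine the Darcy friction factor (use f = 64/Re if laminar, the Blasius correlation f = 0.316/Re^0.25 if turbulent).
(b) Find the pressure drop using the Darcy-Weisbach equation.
(a) Re = V·D/ν = 2.69·0.139/1.05e-06 = 356100 → turbulent (Re > 4000); f = 0.316/Re^0.25 = 0.316/356100^0.25 = 0.012936 (Blasius is strictly valid for Re ≲ 1e5; used here as the smooth-pipe estimate the problem specifies)
(b) Darcy-Weisbach: ΔP = f·(L/D)·½ρV²/1000 = 0.012936·(199/0.139)·½·1025·2.69²/1000 = 68.68 kPa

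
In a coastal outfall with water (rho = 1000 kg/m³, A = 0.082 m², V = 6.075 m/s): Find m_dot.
Formula: \dot{m} = \rho A V
m_dot = 1000·0.082·6.075 = 498.2 kg/s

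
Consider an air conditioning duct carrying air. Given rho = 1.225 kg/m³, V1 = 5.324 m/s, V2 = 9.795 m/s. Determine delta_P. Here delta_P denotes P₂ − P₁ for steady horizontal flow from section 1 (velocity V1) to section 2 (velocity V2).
Formula: \Delta P = \frac{1}{2} \rho (V_1^2 - V_2^2)
delta_P = 0.5·1.225·(5.324² − 9.795²)/1000 = -0.0414 kPa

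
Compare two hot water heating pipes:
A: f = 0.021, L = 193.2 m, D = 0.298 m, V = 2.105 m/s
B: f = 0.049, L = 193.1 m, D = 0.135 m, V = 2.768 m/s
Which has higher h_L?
h_L(A) = 3.075 m, h_L(B) = 27.37 m. Answer: B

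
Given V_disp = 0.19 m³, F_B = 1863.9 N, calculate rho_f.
Formula: F_B = \rho_f g V_{disp}
Substituting knowns: 1863.9 = rho_f·9.81·0.19
Solving for rho_f: rho_f = 1863.9/(9.81·0.19) = 1000 kg/m³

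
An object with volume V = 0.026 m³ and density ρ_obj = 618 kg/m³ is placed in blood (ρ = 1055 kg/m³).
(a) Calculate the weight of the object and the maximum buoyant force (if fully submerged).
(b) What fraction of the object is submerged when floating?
(a) W=rho_obj*g*V=618*9.81*0.026=157.6 N; F_B(max)=rho*g*V=1055*9.81*0.026=269.1 N
(b) Floating fraction=rho_obj/rho=618/1055=0.586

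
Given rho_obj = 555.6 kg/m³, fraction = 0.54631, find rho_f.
Formula: f_{sub} = \frac{\rho_{obj}}{\rho_f}
Substituting knowns: 0.54631 = 555.6/rho_f
Solving for rho_f: rho_f = 555.6/0.54631 = 1017 kg/m³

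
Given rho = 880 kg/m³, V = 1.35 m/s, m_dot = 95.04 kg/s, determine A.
Formula: \dot{m} = \rho A V
Substituting knowns: 95.04 = 880·A·1.35
Solving for A: A = 95.04/(880·1.35) = 0.08 m²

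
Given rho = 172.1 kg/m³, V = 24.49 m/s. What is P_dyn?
Formula: P_{dyn} = \frac{1}{2} \rho V^2
P_dyn = 0.5·172.1·24.49²/1000 = 51.61 kPa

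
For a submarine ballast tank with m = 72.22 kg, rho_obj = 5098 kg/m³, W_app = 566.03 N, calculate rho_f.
Formula: W_{app} = mg\left(1 - \frac{\rho_f}{\rho_{obj}}\right)
Substituting knowns: 566.03 = 72.22·9.81·(1 − rho_f/5098)
Solving for rho_f: rho_f = 5098·(1 − 566.03/(72.22·9.81)) = 1025 kg/m³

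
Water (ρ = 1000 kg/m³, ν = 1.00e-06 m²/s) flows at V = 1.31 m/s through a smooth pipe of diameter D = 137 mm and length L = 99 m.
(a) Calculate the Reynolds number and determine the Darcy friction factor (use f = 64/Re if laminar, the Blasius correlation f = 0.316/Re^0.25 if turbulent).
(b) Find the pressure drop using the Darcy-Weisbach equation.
(a) Re = V·D/ν = 1.31·0.137/1.00e-06 = 179470 → turbulent (Re > 4000); f = 0.316/Re^0.25 = 0.316/179470^0.25 = 0.015353 (Blasius is strictly valid for Re ≲ 1e5; used here as the smooth-pipe estimate the problem specifies)
(b) Darcy-Weisbach: ΔP = f·(L/D)·½ρV²/1000 = 0.015353·(99/0.137)·½·1000·1.31²/1000 = 9.52 kPa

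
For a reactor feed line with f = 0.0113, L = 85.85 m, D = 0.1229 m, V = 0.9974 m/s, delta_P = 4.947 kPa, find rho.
Formula: \Delta P = f \frac{L}{D} \frac{\rho V^2}{2}
Substituting knowns: 4.947 = 0.0113·(85.85/0.1229)·0.5·rho·0.9974²/1000
Solving for rho: rho = (4.947·1000)/(0.0113·(85.85/0.1229)·0.5·0.9974²) = 1260 kg/m³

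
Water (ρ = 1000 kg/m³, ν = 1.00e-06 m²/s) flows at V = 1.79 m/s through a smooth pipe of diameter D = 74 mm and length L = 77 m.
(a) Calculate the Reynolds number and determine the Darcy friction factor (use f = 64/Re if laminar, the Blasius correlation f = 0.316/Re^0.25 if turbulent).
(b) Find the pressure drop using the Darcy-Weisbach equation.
(a) Re = V·D/ν = 1.79·0.074/1.00e-06 = 132460 → turbulent (Re > 4000); f = 0.316/Re^0.25 = 0.316/132460^0.25 = 0.016564 (Blasius is strictly valid for Re ≲ 1e5; used here as the smooth-pipe estimate the problem specifies)
(b) Darcy-Weisbach: ΔP = f·(L/D)·½ρV²/1000 = 0.016564·(77/0.074)·½·1000·1.79²/1000 = 27.61 kPa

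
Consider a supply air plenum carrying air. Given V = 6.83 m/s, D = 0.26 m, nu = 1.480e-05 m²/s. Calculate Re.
Formula: Re = \frac{V D}{\nu}
Re = 6.83·0.26/1.480e-05 = 119986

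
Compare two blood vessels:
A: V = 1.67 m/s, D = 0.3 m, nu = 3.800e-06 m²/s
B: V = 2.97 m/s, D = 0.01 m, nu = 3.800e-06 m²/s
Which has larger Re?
Re(A) = 131842, Re(B) = 7816. Answer: A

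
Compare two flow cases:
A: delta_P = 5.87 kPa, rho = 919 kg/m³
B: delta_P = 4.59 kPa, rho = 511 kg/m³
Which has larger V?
V(A) = 3.574 m/s, V(B) = 4.238 m/s. Answer: B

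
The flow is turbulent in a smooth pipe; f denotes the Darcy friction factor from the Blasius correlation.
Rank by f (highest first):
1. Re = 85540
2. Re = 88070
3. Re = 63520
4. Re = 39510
Case 1: f = 0.01848
Case 2: f = 0.01834
Case 3: f = 0.0199
Case 4: f = 0.02241
Ranking (highest first): 4, 3, 1, 2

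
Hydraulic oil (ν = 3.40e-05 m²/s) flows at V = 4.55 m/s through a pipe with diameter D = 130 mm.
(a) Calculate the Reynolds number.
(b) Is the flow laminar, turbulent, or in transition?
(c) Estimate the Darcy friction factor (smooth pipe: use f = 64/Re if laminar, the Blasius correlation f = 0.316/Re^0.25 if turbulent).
(a) Re = V·D/ν = 4.55·0.13/3.40e-05 = 17397
(b) Flow regime: turbulent (Re > 4000)
(c) Friction factor: f = 0.316/Re^0.25 = 0.316/17397^0.25 = 0.02751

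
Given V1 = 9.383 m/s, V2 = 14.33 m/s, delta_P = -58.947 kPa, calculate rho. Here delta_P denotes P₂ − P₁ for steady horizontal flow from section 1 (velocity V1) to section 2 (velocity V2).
Formula: \Delta P = \frac{1}{2} \rho (V_1^2 - V_2^2)
Substituting knowns: -58.947 = 0.5·rho·(9.383² − 14.33²)/1000
Solving for rho: rho = 2·(-58.947·1000)/(9.383² − 14.33²) = 1005 kg/m³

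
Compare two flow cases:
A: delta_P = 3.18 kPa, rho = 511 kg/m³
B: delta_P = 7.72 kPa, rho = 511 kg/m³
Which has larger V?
V(A) = 3.528 m/s, V(B) = 5.497 m/s. Answer: B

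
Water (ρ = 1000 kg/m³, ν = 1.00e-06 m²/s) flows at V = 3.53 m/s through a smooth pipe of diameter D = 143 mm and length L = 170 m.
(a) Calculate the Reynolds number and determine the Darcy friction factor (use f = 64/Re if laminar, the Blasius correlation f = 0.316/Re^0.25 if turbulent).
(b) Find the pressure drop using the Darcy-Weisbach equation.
(a) Re = V·D/ν = 3.53·0.143/1.00e-06 = 504790 → turbulent (Re > 4000); f = 0.316/Re^0.25 = 0.316/504790^0.25 = 0.011855 (Blasius is strictly valid for Re ≲ 1e5; used here as the smooth-pipe estimate the problem specifies)
(b) Darcy-Weisbach: ΔP = f·(L/D)·½ρV²/1000 = 0.011855·(170/0.143)·½·1000·3.53²/1000 = 87.81 kPa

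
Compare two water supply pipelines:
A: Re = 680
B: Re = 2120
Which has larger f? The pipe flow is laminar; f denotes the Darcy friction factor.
f(A) = 0.09412, f(B) = 0.03019. Answer: A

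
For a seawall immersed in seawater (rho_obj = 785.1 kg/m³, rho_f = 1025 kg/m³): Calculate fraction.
Formula: f_{sub} = \frac{\rho_{obj}}{\rho_f}
fraction = 785.1/1025 = 0.766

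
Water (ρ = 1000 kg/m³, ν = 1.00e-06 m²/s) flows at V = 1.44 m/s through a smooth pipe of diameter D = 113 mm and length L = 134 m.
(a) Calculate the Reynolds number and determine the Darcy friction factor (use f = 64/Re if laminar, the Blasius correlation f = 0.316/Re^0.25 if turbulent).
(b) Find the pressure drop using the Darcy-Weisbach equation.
(a) Re = V·D/ν = 1.44·0.113/1.00e-06 = 162720 → turbulent (Re > 4000); f = 0.316/Re^0.25 = 0.316/162720^0.25 = 0.015734 (Blasius is strictly valid for Re ≲ 1e5; used here as the smooth-pipe estimate the problem specifies)
(b) Darcy-Weisbach: ΔP = f·(L/D)·½ρV²/1000 = 0.015734·(134/0.113)·½·1000·1.44²/1000 = 19.34 kPa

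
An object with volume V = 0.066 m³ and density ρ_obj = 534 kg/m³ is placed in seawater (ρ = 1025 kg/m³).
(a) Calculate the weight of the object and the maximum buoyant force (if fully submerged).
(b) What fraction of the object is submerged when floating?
(a) W=rho_obj*g*V=534*9.81*0.066=345.7 N; F_B(max)=rho*g*V=1025*9.81*0.066=663.6 N
(b) Floating fraction=rho_obj/rho=534/1025=0.521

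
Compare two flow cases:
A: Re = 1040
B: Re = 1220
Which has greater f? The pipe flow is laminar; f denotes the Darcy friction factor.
f(A) = 0.06154, f(B) = 0.05246. Answer: A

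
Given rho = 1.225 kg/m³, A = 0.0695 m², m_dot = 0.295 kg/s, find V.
Formula: \dot{m} = \rho A V
Substituting knowns: 0.295 = 1.225·0.0695·V
Solving for V: V = 0.295/(1.225·0.0695) = 3.465 m/s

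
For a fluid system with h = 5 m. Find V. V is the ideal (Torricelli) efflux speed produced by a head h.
Formula: V = \sqrt{2 g h}
V = √(2·9.81·5) = 9.905 m/s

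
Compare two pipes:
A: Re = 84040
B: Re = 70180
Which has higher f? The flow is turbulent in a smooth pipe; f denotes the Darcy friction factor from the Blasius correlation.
f(A) = 0.01856, f(B) = 0.01941. Answer: B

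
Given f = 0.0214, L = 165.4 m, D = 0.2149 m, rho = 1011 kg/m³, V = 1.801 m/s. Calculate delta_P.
Formula: \Delta P = f \frac{L}{D} \frac{\rho V^2}{2}
delta_P = 0.0214·(165.4/0.2149)·0.5·1011·1.801²/1000 = 27.01 kPa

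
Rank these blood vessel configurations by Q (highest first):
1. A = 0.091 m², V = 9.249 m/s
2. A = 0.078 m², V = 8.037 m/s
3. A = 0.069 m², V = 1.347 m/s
Case 1: Q = 841.7 L/s
Case 2: Q = 626.9 L/s
Case 3: Q = 92.94 L/s
Ranking (highest first): 1, 2, 3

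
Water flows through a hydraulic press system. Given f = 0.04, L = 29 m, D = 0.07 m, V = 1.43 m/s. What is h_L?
Formula: h_L = f \frac{L}{D} \frac{V^2}{2g}
h_L = 0.04·(29/0.07)·1.43²/(2·9.81) = 1.727 m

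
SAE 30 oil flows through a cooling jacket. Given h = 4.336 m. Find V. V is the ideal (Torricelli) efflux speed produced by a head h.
Formula: V = \sqrt{2 g h}
V = √(2·9.81·4.336) = 9.223 m/s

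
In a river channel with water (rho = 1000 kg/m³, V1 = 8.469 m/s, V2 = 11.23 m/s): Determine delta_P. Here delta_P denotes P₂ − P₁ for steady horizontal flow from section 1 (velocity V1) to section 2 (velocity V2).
Formula: \Delta P = \frac{1}{2} \rho (V_1^2 - V_2^2)
delta_P = 0.5·1000·(8.469² − 11.23²)/1000 = -27.19 kPa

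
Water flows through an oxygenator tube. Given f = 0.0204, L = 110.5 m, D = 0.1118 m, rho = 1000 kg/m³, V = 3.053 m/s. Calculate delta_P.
Formula: \Delta P = f \frac{L}{D} \frac{\rho V^2}{2}
delta_P = 0.0204·(110.5/0.1118)·0.5·1000·3.053²/1000 = 93.97 kPa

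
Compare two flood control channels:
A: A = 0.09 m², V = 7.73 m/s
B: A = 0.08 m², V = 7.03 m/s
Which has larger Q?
Q(A) = 695.7 L/s, Q(B) = 562.4 L/s. Answer: A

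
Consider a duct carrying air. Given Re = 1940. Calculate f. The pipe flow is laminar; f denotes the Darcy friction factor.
Formula: f = \frac{64}{Re}
f = 64/1940 = 0.03299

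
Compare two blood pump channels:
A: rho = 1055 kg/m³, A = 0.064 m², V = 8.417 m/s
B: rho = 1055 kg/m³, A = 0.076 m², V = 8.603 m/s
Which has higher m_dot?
m_dot(A) = 568.3 kg/s, m_dot(B) = 689.8 kg/s. Answer: B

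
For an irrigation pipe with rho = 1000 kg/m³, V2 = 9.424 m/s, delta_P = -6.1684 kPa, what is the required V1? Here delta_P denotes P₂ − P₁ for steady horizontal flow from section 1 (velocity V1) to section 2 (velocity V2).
Formula: \Delta P = \frac{1}{2} \rho (V_1^2 - V_2^2)
Substituting knowns: -6.1684 = 0.5·1000·(V1² − 9.424²)/1000
Solving for V1: V1 = √(9.424² + 2·(-6.1684·1000)/1000) = 8.745 m/s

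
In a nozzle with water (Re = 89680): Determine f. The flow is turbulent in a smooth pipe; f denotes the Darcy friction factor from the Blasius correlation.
Formula: f = \frac{0.316}{Re^{0.25}}
f = 0.316/89680^0.25 = 0.01826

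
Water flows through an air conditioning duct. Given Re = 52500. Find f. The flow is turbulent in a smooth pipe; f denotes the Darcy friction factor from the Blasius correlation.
Formula: f = \frac{0.316}{Re^{0.25}}
f = 0.316/52500^0.25 = 0.02088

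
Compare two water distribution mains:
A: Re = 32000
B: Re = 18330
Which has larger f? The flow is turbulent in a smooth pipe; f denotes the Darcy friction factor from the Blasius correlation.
f(A) = 0.02363, f(B) = 0.02716. Answer: B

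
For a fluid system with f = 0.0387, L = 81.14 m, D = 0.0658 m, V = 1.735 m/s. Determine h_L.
Formula: h_L = f \frac{L}{D} \frac{V^2}{2g}
h_L = 0.0387·(81.14/0.0658)·1.735²/(2·9.81) = 7.322 m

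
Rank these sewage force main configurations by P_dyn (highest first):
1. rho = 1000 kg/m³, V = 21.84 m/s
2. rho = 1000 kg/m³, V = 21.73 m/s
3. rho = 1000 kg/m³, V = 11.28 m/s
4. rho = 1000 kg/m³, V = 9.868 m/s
Case 1: P_dyn = 238.5 kPa
Case 2: P_dyn = 236.1 kPa
Case 3: P_dyn = 63.62 kPa
Case 4: P_dyn = 48.69 kPa
Ranking (highest first): 1, 2, 3, 4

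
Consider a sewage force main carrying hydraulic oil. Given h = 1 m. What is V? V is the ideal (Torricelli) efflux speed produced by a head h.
Formula: V = \sqrt{2 g h}
V = √(2·9.81·1) = 4.429 m/s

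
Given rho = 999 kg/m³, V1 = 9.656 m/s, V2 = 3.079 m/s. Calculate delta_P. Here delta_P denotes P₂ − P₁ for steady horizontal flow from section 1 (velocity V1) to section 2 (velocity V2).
Formula: \Delta P = \frac{1}{2} \rho (V_1^2 - V_2^2)
delta_P = 0.5·999·(9.656² − 3.079²)/1000 = 41.84 kPa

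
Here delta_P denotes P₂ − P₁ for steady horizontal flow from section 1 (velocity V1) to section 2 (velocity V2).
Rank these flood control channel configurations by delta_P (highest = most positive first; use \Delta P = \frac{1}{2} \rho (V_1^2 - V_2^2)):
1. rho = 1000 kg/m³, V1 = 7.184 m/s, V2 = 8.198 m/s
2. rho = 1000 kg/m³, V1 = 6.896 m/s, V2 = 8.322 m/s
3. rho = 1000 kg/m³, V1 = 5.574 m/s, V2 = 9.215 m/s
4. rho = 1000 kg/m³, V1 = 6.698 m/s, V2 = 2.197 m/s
Case 1: delta_P = -7.799 kPa
Case 2: delta_P = -10.85 kPa
Case 3: delta_P = -26.92 kPa
Case 4: delta_P = 20.02 kPa
Ranking (highest first): 4, 1, 2, 3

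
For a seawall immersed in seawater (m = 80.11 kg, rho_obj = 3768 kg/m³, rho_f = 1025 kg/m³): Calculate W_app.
Formula: W_{app} = mg\left(1 - \frac{\rho_f}{\rho_{obj}}\right)
W_app = 80.11·9.81·(1 − 1025/3768) = 572.1 N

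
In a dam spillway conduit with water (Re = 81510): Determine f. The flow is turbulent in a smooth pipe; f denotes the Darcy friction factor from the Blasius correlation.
Formula: f = \frac{0.316}{Re^{0.25}}
f = 0.316/81510^0.25 = 0.0187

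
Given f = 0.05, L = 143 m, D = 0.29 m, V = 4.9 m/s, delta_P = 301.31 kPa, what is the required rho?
Formula: \Delta P = f \frac{L}{D} \frac{\rho V^2}{2}
Substituting knowns: 301.31 = 0.05·(143/0.29)·0.5·rho·4.9²/1000
Solving for rho: rho = (301.31·1000)/(0.05·(143/0.29)·0.5·4.9²) = 1018 kg/m³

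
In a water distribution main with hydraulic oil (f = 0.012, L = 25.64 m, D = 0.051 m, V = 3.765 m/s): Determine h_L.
Formula: h_L = f \frac{L}{D} \frac{V^2}{2g}
h_L = 0.012·(25.64/0.051)·3.765²/(2·9.81) = 4.359 m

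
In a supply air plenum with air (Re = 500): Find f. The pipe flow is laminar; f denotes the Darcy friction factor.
Formula: f = \frac{64}{Re}
f = 64/500 = 0.128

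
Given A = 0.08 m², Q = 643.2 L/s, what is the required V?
Formula: Q = A V
Substituting knowns: 643.2 = 0.08·V·1000
Solving for V: V = (643.2/1000)/0.08 = 8.04 m/s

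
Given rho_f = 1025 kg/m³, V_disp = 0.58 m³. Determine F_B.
Formula: F_B = \rho_f g V_{disp}
F_B = 1025·9.81·0.58 = 5832 N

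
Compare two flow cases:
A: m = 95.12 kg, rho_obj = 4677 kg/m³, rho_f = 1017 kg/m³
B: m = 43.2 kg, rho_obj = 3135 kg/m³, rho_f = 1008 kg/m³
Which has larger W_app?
W_app(A) = 730.2 N, W_app(B) = 287.5 N. Answer: A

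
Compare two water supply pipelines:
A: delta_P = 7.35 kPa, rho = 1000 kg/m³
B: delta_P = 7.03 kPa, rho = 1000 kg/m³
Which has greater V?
V(A) = 3.834 m/s, V(B) = 3.75 m/s. Answer: A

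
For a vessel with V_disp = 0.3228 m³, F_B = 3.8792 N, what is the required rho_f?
Formula: F_B = \rho_f g V_{disp}
Substituting knowns: 3.8792 = rho_f·9.81·0.3228
Solving for rho_f: rho_f = 3.8792/(9.81·0.3228) = 1.225 kg/m³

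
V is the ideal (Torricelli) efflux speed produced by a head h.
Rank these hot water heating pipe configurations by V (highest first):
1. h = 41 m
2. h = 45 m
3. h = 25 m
Case 1: V = 28.36 m/s
Case 2: V = 29.71 m/s
Case 3: V = 22.15 m/s
Ranking (highest first): 2, 1, 3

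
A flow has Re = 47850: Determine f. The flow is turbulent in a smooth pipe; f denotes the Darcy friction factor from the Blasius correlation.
Formula: f = \frac{0.316}{Re^{0.25}}
f = 0.316/47850^0.25 = 0.02137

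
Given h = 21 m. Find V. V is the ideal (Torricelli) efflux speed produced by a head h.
Formula: V = \sqrt{2 g h}
V = √(2·9.81·21) = 20.3 m/s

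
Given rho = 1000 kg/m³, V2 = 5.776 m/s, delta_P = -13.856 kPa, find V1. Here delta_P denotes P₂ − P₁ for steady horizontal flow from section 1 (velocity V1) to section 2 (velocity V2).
Formula: \Delta P = \frac{1}{2} \rho (V_1^2 - V_2^2)
Substituting knowns: -13.856 = 0.5·1000·(V1² − 5.776²)/1000
Solving for V1: V1 = √(5.776² + 2·(-13.856·1000)/1000) = 2.377 m/s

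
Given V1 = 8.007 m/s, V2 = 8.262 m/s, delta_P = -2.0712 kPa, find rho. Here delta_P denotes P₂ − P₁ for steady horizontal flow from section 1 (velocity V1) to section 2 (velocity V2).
Formula: \Delta P = \frac{1}{2} \rho (V_1^2 - V_2^2)
Substituting knowns: -2.0712 = 0.5·rho·(8.007² − 8.262²)/1000
Solving for rho: rho = 2·(-2.0712·1000)/(8.007² − 8.262²) = 998.5 kg/m³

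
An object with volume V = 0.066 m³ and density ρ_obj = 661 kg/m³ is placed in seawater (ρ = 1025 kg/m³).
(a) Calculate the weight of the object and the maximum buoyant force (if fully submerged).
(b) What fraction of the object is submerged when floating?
(a) W=rho_obj*g*V=661*9.81*0.066=428.0 N; F_B(max)=rho*g*V=1025*9.81*0.066=663.6 N
(b) Floating fraction=rho_obj/rho=661/1025=0.645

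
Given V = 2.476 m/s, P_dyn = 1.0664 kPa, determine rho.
Formula: P_{dyn} = \frac{1}{2} \rho V^2
Substituting knowns: 1.0664 = 0.5·rho·2.476²/1000
Solving for rho: rho = 2·(1.0664·1000)/2.476² = 347.9 kg/m³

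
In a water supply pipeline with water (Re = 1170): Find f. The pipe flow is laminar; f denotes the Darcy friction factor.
Formula: f = \frac{64}{Re}
f = 64/1170 = 0.0547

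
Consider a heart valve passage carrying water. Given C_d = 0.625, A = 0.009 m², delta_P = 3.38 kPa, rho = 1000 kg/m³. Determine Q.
Formula: Q = C_d A \sqrt{\frac{2 \Delta P}{\rho}}
Q = 0.625·0.009·√(2·(3.38·1000)/1000)·1000 = 14.62 L/s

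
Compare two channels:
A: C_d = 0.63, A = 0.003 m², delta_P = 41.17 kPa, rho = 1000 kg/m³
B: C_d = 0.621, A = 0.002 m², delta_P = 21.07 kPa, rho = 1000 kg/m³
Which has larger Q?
Q(A) = 17.15 L/s, Q(B) = 8.062 L/s. Answer: A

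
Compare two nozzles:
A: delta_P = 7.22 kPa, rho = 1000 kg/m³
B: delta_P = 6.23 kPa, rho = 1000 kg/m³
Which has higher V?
V(A) = 3.8 m/s, V(B) = 3.53 m/s. Answer: A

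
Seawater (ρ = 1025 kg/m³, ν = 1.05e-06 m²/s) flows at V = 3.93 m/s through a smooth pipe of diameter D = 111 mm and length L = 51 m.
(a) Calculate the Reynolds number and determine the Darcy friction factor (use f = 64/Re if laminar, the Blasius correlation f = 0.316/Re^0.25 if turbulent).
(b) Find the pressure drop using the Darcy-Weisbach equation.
(a) Re = V·D/ν = 3.93·0.111/1.05e-06 = 415460 → turbulent (Re > 4000); f = 0.316/Re^0.25 = 0.316/415460^0.25 = 0.012447 (Blasius is strictly valid for Re ≲ 1e5; used here as the smooth-pipe estimate the problem specifies)
(b) Darcy-Weisbach: ΔP = f·(L/D)·½ρV²/1000 = 0.012447·(51/0.111)·½·1025·3.93²/1000 = 45.27 kPa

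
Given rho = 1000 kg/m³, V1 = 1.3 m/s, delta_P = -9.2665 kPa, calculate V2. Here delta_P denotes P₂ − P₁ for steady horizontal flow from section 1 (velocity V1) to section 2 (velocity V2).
Formula: \Delta P = \frac{1}{2} \rho (V_1^2 - V_2^2)
Substituting knowns: -9.2665 = 0.5·1000·(1.3² − V2²)/1000
Solving for V2: V2 = √(1.3² − 2·(-9.2665·1000)/1000) = 4.497 m/s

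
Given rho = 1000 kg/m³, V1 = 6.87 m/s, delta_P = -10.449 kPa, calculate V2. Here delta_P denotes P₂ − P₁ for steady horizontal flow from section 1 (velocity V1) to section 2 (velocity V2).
Formula: \Delta P = \frac{1}{2} \rho (V_1^2 - V_2^2)
Substituting knowns: -10.449 = 0.5·1000·(6.87² − V2²)/1000
Solving for V2: V2 = √(6.87² − 2·(-10.449·1000)/1000) = 8.252 m/s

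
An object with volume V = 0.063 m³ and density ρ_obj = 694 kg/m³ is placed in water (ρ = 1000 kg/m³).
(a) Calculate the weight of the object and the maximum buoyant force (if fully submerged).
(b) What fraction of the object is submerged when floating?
(a) W=rho_obj*g*V=694*9.81*0.063=428.9 N; F_B(max)=rho*g*V=1000*9.81*0.063=618.0 N
(b) Floating fraction=rho_obj/rho=694/1000=0.694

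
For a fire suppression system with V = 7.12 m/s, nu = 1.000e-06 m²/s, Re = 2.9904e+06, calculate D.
Formula: Re = \frac{V D}{\nu}
Substituting knowns: 2.9904e+06 = 7.12·D/1.000e-06
Solving for D: D = 2.9904e+06·1.000e-06/7.12 = 0.42 m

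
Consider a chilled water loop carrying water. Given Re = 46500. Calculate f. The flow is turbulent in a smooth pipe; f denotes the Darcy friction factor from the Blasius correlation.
Formula: f = \frac{0.316}{Re^{0.25}}
f = 0.316/46500^0.25 = 0.02152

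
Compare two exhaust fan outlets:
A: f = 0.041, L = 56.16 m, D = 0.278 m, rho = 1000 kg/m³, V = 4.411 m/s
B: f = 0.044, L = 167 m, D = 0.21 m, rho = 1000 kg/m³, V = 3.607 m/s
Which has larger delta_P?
delta_P(A) = 80.58 kPa, delta_P(B) = 227.6 kPa. Answer: B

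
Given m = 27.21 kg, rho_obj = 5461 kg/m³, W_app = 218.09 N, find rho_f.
Formula: W_{app} = mg\left(1 - \frac{\rho_f}{\rho_{obj}}\right)
Substituting knowns: 218.09 = 27.21·9.81·(1 − rho_f/5461)
Solving for rho_f: rho_f = 5461·(1 − 218.09/(27.21·9.81)) = 999.2 kg/m³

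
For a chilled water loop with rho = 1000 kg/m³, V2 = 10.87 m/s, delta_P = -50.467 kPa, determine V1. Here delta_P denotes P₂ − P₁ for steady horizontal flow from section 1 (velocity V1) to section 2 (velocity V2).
Formula: \Delta P = \frac{1}{2} \rho (V_1^2 - V_2^2)
Substituting knowns: -50.467 = 0.5·1000·(V1² − 10.87²)/1000
Solving for V1: V1 = √(10.87² + 2·(-50.467·1000)/1000) = 4.15 m/s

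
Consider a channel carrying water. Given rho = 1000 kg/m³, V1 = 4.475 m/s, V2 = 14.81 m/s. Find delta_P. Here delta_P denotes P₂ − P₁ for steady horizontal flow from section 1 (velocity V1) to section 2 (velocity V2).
Formula: \Delta P = \frac{1}{2} \rho (V_1^2 - V_2^2)
delta_P = 0.5·1000·(4.475² − 14.81²)/1000 = -99.66 kPa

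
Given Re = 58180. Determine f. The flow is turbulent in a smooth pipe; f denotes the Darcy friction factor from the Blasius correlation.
Formula: f = \frac{0.316}{Re^{0.25}}
f = 0.316/58180^0.25 = 0.02035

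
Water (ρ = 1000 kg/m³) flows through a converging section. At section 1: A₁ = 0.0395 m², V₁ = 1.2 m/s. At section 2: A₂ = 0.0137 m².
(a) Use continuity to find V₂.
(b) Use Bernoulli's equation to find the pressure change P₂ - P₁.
(a) Continuity: A₁V₁=A₂V₂ -> V₂=A₁V₁/A₂=0.0395*1.2/0.0137=3.46 m/s
(b) Bernoulli: P₂-P₁=0.5*rho*(V₁^2-V₂^2)/1000=0.5*1000*(1.2^2-3.46^2)/1000=-5.266 kPa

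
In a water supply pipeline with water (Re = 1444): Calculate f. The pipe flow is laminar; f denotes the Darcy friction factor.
Formula: f = \frac{64}{Re}
f = 64/1444 = 0.04432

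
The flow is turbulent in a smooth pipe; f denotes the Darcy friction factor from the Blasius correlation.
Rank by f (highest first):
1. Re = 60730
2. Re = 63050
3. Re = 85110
Case 1: f = 0.02013
Case 2: f = 0.01994
Case 3: f = 0.0185
Ranking (highest first): 1, 2, 3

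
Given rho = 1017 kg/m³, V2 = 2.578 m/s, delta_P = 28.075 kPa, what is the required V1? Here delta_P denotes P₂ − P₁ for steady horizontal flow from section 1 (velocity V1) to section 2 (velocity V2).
Formula: \Delta P = \frac{1}{2} \rho (V_1^2 - V_2^2)
Substituting knowns: 28.075 = 0.5·1017·(V1² − 2.578²)/1000
Solving for V1: V1 = √(2.578² + 2·(28.075·1000)/1017) = 7.865 m/s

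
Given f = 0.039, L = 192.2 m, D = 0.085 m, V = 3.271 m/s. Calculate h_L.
Formula: h_L = f \frac{L}{D} \frac{V^2}{2g}
h_L = 0.039·(192.2/0.085)·3.271²/(2·9.81) = 48.09 m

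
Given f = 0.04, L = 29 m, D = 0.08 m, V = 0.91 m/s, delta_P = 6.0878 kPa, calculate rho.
Formula: \Delta P = f \frac{L}{D} \frac{\rho V^2}{2}
Substituting knowns: 6.0878 = 0.04·(29/0.08)·0.5·rho·0.91²/1000
Solving for rho: rho = (6.0878·1000)/(0.04·(29/0.08)·0.5·0.91²) = 1014 kg/m³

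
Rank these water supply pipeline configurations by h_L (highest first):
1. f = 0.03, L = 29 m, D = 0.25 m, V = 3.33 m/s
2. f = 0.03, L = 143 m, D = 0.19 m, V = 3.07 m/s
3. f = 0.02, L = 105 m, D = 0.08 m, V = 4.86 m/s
Case 1: h_L = 1.967 m
Case 2: h_L = 10.85 m
Case 3: h_L = 31.6 m
Ranking (highest first): 3, 2, 1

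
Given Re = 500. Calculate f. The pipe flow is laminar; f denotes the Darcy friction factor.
Formula: f = \frac{64}{Re}
f = 64/500 = 0.128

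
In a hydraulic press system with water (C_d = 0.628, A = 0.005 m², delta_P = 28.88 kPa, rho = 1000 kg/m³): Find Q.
Formula: Q = C_d A \sqrt{\frac{2 \Delta P}{\rho}}
Q = 0.628·0.005·√(2·(28.88·1000)/1000)·1000 = 23.86 L/s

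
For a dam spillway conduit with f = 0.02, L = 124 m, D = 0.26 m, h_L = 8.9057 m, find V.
Formula: h_L = f \frac{L}{D} \frac{V^2}{2g}
Substituting knowns: 8.9057 = 0.02·(124/0.26)·V²/(2·9.81)
Solving for V: V = √(8.9057·2·9.81/(0.02·(124/0.26))) = 4.28 m/s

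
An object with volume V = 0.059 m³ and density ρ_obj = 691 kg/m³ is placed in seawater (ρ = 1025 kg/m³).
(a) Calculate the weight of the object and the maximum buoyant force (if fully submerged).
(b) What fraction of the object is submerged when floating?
(a) W=rho_obj*g*V=691*9.81*0.059=399.9 N; F_B(max)=rho*g*V=1025*9.81*0.059=593.3 N
(b) Floating fraction=rho_obj/rho=691/1025=0.674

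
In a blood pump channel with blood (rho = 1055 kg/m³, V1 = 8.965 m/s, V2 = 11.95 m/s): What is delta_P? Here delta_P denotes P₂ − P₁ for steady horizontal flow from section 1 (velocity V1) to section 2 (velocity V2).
Formula: \Delta P = \frac{1}{2} \rho (V_1^2 - V_2^2)
delta_P = 0.5·1055·(8.965² − 11.95²)/1000 = -32.93 kPa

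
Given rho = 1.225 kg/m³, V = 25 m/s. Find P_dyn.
Formula: P_{dyn} = \frac{1}{2} \rho V^2
P_dyn = 0.5·1.225·25²/1000 = 0.3828 kPa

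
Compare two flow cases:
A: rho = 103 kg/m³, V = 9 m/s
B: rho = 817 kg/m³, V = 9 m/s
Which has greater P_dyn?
P_dyn(A) = 4.171 kPa, P_dyn(B) = 33.09 kPa. Answer: B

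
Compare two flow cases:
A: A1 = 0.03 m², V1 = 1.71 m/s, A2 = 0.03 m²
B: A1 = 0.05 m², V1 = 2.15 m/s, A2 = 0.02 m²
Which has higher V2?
V2(A) = 1.71 m/s, V2(B) = 5.375 m/s. Answer: B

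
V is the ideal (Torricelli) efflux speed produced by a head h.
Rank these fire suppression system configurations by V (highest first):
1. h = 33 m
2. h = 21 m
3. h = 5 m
Case 1: V = 25.45 m/s
Case 2: V = 20.3 m/s
Case 3: V = 9.905 m/s
Ranking (highest first): 1, 2, 3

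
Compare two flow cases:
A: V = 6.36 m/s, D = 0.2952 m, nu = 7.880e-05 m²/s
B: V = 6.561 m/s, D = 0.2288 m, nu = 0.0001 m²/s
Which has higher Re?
Re(A) = 23826, Re(B) = 15012. Answer: A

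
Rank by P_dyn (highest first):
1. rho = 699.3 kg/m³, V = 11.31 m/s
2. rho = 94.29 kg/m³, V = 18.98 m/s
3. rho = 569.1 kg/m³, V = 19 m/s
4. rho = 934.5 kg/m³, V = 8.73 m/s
Case 1: P_dyn = 44.73 kPa
Case 2: P_dyn = 16.98 kPa
Case 3: P_dyn = 102.7 kPa
Case 4: P_dyn = 35.61 kPa
Ranking (highest first): 3, 1, 4, 2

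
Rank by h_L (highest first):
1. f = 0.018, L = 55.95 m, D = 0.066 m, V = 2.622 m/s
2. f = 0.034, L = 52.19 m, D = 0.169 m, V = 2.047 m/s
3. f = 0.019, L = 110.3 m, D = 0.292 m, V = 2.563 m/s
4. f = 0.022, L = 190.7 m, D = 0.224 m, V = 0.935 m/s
Case 1: h_L = 5.347 m
Case 2: h_L = 2.242 m
Case 3: h_L = 2.403 m
Case 4: h_L = 0.8345 m
Ranking (highest first): 1, 3, 2, 4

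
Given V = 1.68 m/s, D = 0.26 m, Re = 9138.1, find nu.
Formula: Re = \frac{V D}{\nu}
Substituting knowns: 9138.1 = 1.68·0.26/nu
Solving for nu: nu = 1.68·0.26/9138.1 = 4.780e-05 m²/s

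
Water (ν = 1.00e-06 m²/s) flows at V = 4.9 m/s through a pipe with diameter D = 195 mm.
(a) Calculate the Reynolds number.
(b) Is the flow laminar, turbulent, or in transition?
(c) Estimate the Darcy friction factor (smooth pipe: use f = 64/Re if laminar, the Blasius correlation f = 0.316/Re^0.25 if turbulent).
(a) Re = V·D/ν = 4.9·0.195/1.00e-06 = 955500
(b) Flow regime: turbulent (Re > 4000)
(c) Friction factor: f = 0.316/Re^0.25 = 0.316/955500^0.25 = 0.01011 (Blasius is strictly valid for Re ≲ 1e5; used here as the smooth-pipe estimate the problem specifies)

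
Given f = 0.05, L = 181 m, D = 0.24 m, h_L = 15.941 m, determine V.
Formula: h_L = f \frac{L}{D} \frac{V^2}{2g}
Substituting knowns: 15.941 = 0.05·(181/0.24)·V²/(2·9.81)
Solving for V: V = √(15.941·2·9.81/(0.05·(181/0.24))) = 2.88 m/s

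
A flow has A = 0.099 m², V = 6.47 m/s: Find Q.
Formula: Q = A V
Q = 0.099·6.47·1000 = 640.5 L/s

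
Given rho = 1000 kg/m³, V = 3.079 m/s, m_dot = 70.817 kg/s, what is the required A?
Formula: \dot{m} = \rho A V
Substituting knowns: 70.817 = 1000·A·3.079
Solving for A: A = 70.817/(1000·3.079) = 0.023 m²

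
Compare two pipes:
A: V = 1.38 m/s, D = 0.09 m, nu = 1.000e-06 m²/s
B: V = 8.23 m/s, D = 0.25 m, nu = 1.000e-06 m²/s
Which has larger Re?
Re(A) = 124200, Re(B) = 2.058e+06. Answer: B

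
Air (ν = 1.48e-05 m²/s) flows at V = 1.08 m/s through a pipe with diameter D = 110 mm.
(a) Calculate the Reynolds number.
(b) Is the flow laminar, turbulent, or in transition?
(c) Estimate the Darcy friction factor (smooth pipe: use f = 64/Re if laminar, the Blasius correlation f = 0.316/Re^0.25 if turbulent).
(a) Re = V·D/ν = 1.08·0.11/1.48e-05 = 8027
(b) Flow regime: turbulent (Re > 4000)
(c) Friction factor: f = 0.316/Re^0.25 = 0.316/8027^0.25 = 0.03338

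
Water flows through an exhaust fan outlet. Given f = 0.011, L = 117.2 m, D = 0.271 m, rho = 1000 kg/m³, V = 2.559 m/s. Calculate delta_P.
Formula: \Delta P = f \frac{L}{D} \frac{\rho V^2}{2}
delta_P = 0.011·(117.2/0.271)·0.5·1000·2.559²/1000 = 15.58 kPa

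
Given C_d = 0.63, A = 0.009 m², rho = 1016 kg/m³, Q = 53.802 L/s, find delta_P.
Formula: Q = C_d A \sqrt{\frac{2 \Delta P}{\rho}}
Substituting knowns: 53.802 = 0.63·0.009·√(2·(delta_P·1000)/1016)·1000
Solving for delta_P: delta_P = ((53.802/1000)/(0.63·0.009))²·1016/2/1000 = 45.74 kPa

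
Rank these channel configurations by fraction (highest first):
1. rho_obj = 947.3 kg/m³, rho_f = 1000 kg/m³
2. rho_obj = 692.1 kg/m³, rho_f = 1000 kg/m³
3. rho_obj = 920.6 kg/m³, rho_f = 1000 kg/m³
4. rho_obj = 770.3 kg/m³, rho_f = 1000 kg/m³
Case 1: fraction = 0.9473
Case 2: fraction = 0.6921
Case 3: fraction = 0.9206
Case 4: fraction = 0.7703
Ranking (highest first): 1, 3, 4, 2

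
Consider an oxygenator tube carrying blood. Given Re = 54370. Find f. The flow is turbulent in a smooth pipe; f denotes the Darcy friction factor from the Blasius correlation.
Formula: f = \frac{0.316}{Re^{0.25}}
f = 0.316/54370^0.25 = 0.02069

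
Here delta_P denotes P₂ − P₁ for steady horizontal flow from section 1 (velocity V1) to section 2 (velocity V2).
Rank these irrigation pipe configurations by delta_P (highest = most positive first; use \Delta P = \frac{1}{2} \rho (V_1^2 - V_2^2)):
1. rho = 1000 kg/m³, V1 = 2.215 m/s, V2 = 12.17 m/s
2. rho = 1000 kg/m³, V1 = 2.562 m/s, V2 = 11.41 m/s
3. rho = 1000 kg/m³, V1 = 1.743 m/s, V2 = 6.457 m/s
Case 1: delta_P = -71.6 kPa
Case 2: delta_P = -61.81 kPa
Case 3: delta_P = -19.33 kPa
Ranking (highest first): 3, 2, 1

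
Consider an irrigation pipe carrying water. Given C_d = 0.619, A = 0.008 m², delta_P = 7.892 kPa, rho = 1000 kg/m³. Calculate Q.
Formula: Q = C_d A \sqrt{\frac{2 \Delta P}{\rho}}
Q = 0.619·0.008·√(2·(7.892·1000)/1000)·1000 = 19.67 L/s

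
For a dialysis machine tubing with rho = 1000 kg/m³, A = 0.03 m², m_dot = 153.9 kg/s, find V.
Formula: \dot{m} = \rho A V
Substituting knowns: 153.9 = 1000·0.03·V
Solving for V: V = 153.9/(1000·0.03) = 5.13 m/s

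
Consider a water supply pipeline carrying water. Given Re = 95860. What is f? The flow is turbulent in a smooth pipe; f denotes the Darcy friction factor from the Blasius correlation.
Formula: f = \frac{0.316}{Re^{0.25}}
f = 0.316/95860^0.25 = 0.01796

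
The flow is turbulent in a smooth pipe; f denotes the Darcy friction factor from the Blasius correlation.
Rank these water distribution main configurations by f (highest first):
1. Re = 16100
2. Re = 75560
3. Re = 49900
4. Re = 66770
Case 1: f = 0.02805
Case 2: f = 0.01906
Case 3: f = 0.02114
Case 4: f = 0.01966
Ranking (highest first): 1, 3, 4, 2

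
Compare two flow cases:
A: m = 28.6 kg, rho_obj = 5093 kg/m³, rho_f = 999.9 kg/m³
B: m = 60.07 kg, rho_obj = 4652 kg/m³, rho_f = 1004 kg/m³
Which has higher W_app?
W_app(A) = 225.5 N, W_app(B) = 462.1 N. Answer: B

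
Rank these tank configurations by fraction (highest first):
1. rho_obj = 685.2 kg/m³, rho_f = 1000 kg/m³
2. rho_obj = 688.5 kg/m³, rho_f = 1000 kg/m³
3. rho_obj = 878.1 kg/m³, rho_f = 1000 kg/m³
Case 1: fraction = 0.6852
Case 2: fraction = 0.6885
Case 3: fraction = 0.8781
Ranking (highest first): 3, 2, 1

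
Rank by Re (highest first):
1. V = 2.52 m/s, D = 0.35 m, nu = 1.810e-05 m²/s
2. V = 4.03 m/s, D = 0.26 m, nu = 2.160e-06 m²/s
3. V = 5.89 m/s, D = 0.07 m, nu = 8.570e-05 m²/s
Case 1: Re = 48729
Case 2: Re = 485093
Case 3: Re = 4811
Ranking (highest first): 2, 1, 3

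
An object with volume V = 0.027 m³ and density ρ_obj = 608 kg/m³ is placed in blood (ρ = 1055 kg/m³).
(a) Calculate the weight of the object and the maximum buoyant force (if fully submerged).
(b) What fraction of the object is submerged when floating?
(a) W=rho_obj*g*V=608*9.81*0.027=161.0 N; F_B(max)=rho*g*V=1055*9.81*0.027=279.4 N
(b) Floating fraction=rho_obj/rho=608/1055=0.576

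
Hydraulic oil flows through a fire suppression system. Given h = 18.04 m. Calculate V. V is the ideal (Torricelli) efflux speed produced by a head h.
Formula: V = \sqrt{2 g h}
V = √(2·9.81·18.04) = 18.81 m/s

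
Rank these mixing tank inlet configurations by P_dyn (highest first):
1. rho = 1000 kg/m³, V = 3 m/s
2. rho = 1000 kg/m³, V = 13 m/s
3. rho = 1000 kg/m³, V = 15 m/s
Case 1: P_dyn = 4.5 kPa
Case 2: P_dyn = 84.5 kPa
Case 3: P_dyn = 112.5 kPa
Ranking (highest first): 3, 2, 1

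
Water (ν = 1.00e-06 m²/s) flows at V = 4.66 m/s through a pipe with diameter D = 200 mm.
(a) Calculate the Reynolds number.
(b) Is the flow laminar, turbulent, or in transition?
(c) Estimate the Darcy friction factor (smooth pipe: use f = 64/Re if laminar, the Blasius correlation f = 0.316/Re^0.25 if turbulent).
(a) Re = V·D/ν = 4.66·0.2/1.00e-06 = 932000
(b) Flow regime: turbulent (Re > 4000)
(c) Friction factor: f = 0.316/Re^0.25 = 0.316/932000^0.25 = 0.01017 (Blasius is strictly valid for Re ≲ 1e5; used here as the smooth-pipe estimate the problem specifies)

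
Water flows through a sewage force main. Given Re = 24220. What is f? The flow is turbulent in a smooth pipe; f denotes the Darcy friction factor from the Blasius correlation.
Formula: f = \frac{0.316}{Re^{0.25}}
f = 0.316/24220^0.25 = 0.02533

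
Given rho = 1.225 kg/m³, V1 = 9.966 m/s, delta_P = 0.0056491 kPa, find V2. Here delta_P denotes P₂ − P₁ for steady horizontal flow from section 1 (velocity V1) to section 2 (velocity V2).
Formula: \Delta P = \frac{1}{2} \rho (V_1^2 - V_2^2)
Substituting knowns: 0.0056491 = 0.5·1.225·(9.966² − V2²)/1000
Solving for V2: V2 = √(9.966² − 2·(0.0056491·1000)/1.225) = 9.492 m/s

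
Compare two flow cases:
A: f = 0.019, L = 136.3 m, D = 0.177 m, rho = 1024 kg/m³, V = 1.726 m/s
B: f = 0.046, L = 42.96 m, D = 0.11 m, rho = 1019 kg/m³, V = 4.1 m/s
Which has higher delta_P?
delta_P(A) = 22.32 kPa, delta_P(B) = 153.9 kPa. Answer: B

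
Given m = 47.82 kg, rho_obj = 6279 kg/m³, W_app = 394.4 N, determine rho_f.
Formula: W_{app} = mg\left(1 - \frac{\rho_f}{\rho_{obj}}\right)
Substituting knowns: 394.4 = 47.82·9.81·(1 − rho_f/6279)
Solving for rho_f: rho_f = 6279·(1 − 394.4/(47.82·9.81)) = 1000 kg/m³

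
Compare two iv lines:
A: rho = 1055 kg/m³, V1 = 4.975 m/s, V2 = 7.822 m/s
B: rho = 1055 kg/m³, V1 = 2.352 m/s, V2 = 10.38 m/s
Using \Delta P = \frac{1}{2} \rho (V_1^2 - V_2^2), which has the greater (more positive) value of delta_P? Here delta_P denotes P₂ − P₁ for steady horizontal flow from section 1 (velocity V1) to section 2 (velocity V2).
delta_P(A) = -19.22 kPa, delta_P(B) = -53.92 kPa. Answer: A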